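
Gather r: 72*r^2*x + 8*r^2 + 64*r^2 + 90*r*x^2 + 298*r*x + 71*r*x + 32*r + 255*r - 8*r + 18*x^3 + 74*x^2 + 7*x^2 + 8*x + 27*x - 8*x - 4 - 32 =r^2*(72*x + 72) + r*(90*x^2 + 369*x + 279) + 18*x^3 + 81*x^2 + 27*x - 36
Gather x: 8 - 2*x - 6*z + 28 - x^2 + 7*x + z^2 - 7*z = -x^2 + 5*x + z^2 - 13*z + 36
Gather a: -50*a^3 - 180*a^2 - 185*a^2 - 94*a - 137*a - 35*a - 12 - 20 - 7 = -50*a^3 - 365*a^2 - 266*a - 39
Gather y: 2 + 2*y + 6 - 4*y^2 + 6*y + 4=-4*y^2 + 8*y + 12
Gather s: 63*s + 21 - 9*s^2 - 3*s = -9*s^2 + 60*s + 21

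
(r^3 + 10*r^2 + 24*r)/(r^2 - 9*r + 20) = r*(r^2 + 10*r + 24)/(r^2 - 9*r + 20)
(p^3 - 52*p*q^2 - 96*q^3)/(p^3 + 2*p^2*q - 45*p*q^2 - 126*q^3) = (p^2 - 6*p*q - 16*q^2)/(p^2 - 4*p*q - 21*q^2)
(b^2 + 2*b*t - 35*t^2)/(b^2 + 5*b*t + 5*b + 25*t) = (b^2 + 2*b*t - 35*t^2)/(b^2 + 5*b*t + 5*b + 25*t)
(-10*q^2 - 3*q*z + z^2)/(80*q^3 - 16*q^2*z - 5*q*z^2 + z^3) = (2*q + z)/(-16*q^2 + z^2)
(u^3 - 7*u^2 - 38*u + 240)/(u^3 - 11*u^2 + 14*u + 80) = (u + 6)/(u + 2)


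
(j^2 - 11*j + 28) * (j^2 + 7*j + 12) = j^4 - 4*j^3 - 37*j^2 + 64*j + 336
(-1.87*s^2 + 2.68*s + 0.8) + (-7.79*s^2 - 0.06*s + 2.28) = -9.66*s^2 + 2.62*s + 3.08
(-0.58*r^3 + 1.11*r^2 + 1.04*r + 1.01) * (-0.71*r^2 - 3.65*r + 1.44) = 0.4118*r^5 + 1.3289*r^4 - 5.6251*r^3 - 2.9147*r^2 - 2.1889*r + 1.4544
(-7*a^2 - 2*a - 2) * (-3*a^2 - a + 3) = 21*a^4 + 13*a^3 - 13*a^2 - 4*a - 6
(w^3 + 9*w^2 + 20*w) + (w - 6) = w^3 + 9*w^2 + 21*w - 6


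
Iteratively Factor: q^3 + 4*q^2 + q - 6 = (q + 2)*(q^2 + 2*q - 3) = (q - 1)*(q + 2)*(q + 3)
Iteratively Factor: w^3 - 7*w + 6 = (w - 2)*(w^2 + 2*w - 3) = (w - 2)*(w - 1)*(w + 3)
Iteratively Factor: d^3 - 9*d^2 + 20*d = (d)*(d^2 - 9*d + 20) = d*(d - 5)*(d - 4)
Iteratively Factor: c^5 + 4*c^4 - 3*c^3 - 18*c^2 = (c)*(c^4 + 4*c^3 - 3*c^2 - 18*c) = c*(c + 3)*(c^3 + c^2 - 6*c) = c*(c - 2)*(c + 3)*(c^2 + 3*c) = c*(c - 2)*(c + 3)^2*(c)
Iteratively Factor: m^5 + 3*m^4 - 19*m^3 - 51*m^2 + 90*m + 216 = (m - 3)*(m^4 + 6*m^3 - m^2 - 54*m - 72) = (m - 3)^2*(m^3 + 9*m^2 + 26*m + 24) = (m - 3)^2*(m + 3)*(m^2 + 6*m + 8) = (m - 3)^2*(m + 3)*(m + 4)*(m + 2)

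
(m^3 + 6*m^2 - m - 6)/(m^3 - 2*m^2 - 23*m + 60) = (m^3 + 6*m^2 - m - 6)/(m^3 - 2*m^2 - 23*m + 60)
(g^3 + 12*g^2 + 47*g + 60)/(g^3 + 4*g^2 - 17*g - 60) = (g + 4)/(g - 4)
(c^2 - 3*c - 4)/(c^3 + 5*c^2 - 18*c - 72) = (c + 1)/(c^2 + 9*c + 18)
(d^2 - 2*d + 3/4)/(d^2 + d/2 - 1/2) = (d - 3/2)/(d + 1)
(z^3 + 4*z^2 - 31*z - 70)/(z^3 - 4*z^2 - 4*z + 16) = (z^2 + 2*z - 35)/(z^2 - 6*z + 8)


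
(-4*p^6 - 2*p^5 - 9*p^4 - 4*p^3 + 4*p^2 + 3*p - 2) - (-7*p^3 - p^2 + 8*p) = -4*p^6 - 2*p^5 - 9*p^4 + 3*p^3 + 5*p^2 - 5*p - 2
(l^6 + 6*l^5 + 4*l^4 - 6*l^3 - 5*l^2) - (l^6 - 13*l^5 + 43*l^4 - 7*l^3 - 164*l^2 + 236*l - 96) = 19*l^5 - 39*l^4 + l^3 + 159*l^2 - 236*l + 96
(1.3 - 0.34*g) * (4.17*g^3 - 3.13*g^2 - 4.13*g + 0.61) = -1.4178*g^4 + 6.4852*g^3 - 2.6648*g^2 - 5.5764*g + 0.793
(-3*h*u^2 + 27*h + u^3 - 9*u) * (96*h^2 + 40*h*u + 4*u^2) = -288*h^3*u^2 + 2592*h^3 - 24*h^2*u^3 + 216*h^2*u + 28*h*u^4 - 252*h*u^2 + 4*u^5 - 36*u^3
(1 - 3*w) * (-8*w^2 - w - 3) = 24*w^3 - 5*w^2 + 8*w - 3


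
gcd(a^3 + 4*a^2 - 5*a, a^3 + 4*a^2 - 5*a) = a^3 + 4*a^2 - 5*a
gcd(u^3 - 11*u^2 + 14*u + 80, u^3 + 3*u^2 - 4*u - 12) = u + 2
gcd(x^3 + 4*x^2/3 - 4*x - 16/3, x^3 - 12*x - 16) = x + 2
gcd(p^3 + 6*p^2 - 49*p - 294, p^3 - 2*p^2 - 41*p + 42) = p^2 - p - 42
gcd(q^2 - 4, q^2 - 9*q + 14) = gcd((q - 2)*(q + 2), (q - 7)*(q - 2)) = q - 2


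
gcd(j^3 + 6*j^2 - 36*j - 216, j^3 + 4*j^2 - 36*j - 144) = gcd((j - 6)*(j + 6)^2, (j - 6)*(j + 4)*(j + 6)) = j^2 - 36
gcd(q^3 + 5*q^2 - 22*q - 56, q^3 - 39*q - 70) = q + 2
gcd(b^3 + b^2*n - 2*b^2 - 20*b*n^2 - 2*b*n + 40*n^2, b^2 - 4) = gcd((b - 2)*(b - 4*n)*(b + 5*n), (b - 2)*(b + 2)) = b - 2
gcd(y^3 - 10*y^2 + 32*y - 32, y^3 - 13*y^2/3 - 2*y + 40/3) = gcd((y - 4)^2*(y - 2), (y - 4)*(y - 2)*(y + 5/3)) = y^2 - 6*y + 8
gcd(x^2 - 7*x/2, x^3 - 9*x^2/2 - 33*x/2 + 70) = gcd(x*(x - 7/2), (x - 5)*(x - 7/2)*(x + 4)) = x - 7/2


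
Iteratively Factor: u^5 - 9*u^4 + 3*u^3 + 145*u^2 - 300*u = (u - 5)*(u^4 - 4*u^3 - 17*u^2 + 60*u) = (u - 5)*(u - 3)*(u^3 - u^2 - 20*u) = (u - 5)^2*(u - 3)*(u^2 + 4*u) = (u - 5)^2*(u - 3)*(u + 4)*(u)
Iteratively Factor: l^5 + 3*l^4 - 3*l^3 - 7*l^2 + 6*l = (l - 1)*(l^4 + 4*l^3 + l^2 - 6*l) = (l - 1)^2*(l^3 + 5*l^2 + 6*l) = (l - 1)^2*(l + 2)*(l^2 + 3*l) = l*(l - 1)^2*(l + 2)*(l + 3)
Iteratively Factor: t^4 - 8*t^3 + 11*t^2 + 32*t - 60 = (t - 3)*(t^3 - 5*t^2 - 4*t + 20) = (t - 5)*(t - 3)*(t^2 - 4) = (t - 5)*(t - 3)*(t - 2)*(t + 2)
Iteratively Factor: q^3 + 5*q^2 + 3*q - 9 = (q + 3)*(q^2 + 2*q - 3) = (q + 3)^2*(q - 1)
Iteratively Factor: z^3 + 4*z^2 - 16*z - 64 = (z + 4)*(z^2 - 16) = (z + 4)^2*(z - 4)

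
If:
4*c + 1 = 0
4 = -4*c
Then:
No Solution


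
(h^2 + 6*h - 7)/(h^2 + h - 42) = (h - 1)/(h - 6)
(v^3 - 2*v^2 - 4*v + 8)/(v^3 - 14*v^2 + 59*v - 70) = (v^2 - 4)/(v^2 - 12*v + 35)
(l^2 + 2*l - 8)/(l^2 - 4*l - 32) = (l - 2)/(l - 8)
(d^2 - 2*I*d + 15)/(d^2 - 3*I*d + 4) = (d^2 - 2*I*d + 15)/(d^2 - 3*I*d + 4)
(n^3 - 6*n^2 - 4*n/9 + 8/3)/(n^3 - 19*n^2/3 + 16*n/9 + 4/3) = (3*n + 2)/(3*n + 1)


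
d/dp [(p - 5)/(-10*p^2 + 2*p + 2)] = (-5*p^2 + p + (p - 5)*(10*p - 1) + 1)/(2*(-5*p^2 + p + 1)^2)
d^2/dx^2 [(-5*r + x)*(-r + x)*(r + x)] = -10*r + 6*x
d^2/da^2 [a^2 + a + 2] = 2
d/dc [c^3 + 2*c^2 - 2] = c*(3*c + 4)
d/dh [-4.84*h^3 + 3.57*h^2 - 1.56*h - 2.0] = -14.52*h^2 + 7.14*h - 1.56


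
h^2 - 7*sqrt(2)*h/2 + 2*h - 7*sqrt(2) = (h + 2)*(h - 7*sqrt(2)/2)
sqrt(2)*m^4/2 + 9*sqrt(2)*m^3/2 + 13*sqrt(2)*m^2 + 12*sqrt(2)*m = m*(m + 3)*(m + 4)*(sqrt(2)*m/2 + sqrt(2))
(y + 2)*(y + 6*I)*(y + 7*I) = y^3 + 2*y^2 + 13*I*y^2 - 42*y + 26*I*y - 84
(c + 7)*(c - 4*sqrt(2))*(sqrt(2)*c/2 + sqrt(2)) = sqrt(2)*c^3/2 - 4*c^2 + 9*sqrt(2)*c^2/2 - 36*c + 7*sqrt(2)*c - 56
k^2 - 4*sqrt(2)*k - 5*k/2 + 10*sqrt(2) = (k - 5/2)*(k - 4*sqrt(2))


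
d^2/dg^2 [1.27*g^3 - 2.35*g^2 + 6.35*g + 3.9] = 7.62*g - 4.7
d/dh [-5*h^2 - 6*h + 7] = -10*h - 6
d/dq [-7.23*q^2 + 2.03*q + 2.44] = 2.03 - 14.46*q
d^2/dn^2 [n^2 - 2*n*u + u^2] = 2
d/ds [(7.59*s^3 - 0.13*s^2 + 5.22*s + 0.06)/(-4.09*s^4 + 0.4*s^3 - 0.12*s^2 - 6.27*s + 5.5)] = (31.0431*s^6 - 1.0634*s^5 + 63.1906*s^4 - 98.373*s^3 + 126.6045*s^2 - 1.4156*s + 29.0862)/(16.7281*s^8 - 3.272*s^7 + 1.1416*s^6 + 51.1926*s^5 - 49.9916*s^4 + 5.9048*s^3 + 37.9929*s^2 - 68.97*s + 30.25)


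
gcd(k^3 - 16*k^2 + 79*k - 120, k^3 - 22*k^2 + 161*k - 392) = k - 8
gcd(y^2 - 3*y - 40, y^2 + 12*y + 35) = y + 5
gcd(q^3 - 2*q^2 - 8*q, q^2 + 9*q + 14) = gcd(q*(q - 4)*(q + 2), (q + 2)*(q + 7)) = q + 2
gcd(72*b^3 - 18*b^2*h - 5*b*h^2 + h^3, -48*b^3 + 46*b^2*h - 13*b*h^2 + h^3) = 3*b - h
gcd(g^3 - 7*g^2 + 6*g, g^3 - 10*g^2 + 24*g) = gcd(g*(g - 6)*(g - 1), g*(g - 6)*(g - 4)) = g^2 - 6*g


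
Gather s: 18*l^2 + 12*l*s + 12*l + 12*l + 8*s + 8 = 18*l^2 + 24*l + s*(12*l + 8) + 8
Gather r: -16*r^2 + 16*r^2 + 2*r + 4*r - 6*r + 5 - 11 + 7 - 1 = 0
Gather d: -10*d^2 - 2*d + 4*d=-10*d^2 + 2*d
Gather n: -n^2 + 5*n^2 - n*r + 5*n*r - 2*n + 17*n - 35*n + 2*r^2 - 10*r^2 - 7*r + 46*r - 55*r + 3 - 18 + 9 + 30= 4*n^2 + n*(4*r - 20) - 8*r^2 - 16*r + 24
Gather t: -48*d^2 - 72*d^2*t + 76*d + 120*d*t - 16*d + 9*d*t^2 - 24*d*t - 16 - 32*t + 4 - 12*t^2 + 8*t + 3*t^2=-48*d^2 + 60*d + t^2*(9*d - 9) + t*(-72*d^2 + 96*d - 24) - 12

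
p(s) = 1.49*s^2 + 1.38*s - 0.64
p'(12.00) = 37.14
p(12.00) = 230.48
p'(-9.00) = -25.44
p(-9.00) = 107.63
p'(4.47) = 14.70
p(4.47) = 35.30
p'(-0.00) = 1.38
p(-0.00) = -0.64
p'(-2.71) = -6.70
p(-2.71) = 6.56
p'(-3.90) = -10.24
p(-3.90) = 16.64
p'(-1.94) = -4.40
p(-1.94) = 2.29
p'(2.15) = 7.79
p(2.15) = 9.21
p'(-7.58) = -21.21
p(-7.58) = 74.51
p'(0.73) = 3.56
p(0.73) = 1.16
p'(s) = 2.98*s + 1.38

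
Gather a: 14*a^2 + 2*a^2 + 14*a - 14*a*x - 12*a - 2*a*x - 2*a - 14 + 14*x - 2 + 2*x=16*a^2 - 16*a*x + 16*x - 16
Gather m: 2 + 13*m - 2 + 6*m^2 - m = 6*m^2 + 12*m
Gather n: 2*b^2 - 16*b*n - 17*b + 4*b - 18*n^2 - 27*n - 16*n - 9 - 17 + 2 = 2*b^2 - 13*b - 18*n^2 + n*(-16*b - 43) - 24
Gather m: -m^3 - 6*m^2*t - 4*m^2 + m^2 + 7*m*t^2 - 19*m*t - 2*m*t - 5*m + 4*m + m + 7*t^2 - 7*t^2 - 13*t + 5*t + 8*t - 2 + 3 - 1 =-m^3 + m^2*(-6*t - 3) + m*(7*t^2 - 21*t)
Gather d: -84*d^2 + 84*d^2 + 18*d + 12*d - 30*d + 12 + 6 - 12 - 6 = 0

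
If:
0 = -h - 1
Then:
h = -1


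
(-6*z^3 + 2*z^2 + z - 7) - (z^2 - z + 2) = -6*z^3 + z^2 + 2*z - 9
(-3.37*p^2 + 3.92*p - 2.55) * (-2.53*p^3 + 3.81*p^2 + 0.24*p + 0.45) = 8.5261*p^5 - 22.7573*p^4 + 20.5779*p^3 - 10.2912*p^2 + 1.152*p - 1.1475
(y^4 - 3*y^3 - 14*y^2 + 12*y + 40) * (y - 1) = y^5 - 4*y^4 - 11*y^3 + 26*y^2 + 28*y - 40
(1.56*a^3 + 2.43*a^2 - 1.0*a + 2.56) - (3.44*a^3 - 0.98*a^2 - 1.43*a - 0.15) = -1.88*a^3 + 3.41*a^2 + 0.43*a + 2.71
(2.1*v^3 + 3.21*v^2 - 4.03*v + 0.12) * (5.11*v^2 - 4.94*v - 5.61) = 10.731*v^5 + 6.0291*v^4 - 48.2317*v^3 + 2.5133*v^2 + 22.0155*v - 0.6732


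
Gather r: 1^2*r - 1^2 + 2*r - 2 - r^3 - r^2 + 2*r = -r^3 - r^2 + 5*r - 3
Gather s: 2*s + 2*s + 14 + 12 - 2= 4*s + 24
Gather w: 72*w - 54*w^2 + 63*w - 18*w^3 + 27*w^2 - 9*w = -18*w^3 - 27*w^2 + 126*w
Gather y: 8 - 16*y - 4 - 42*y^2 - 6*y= -42*y^2 - 22*y + 4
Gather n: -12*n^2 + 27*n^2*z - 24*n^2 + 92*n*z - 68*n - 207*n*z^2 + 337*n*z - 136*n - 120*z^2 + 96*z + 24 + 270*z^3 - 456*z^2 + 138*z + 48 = n^2*(27*z - 36) + n*(-207*z^2 + 429*z - 204) + 270*z^3 - 576*z^2 + 234*z + 72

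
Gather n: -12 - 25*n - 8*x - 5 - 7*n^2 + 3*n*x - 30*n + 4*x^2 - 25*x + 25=-7*n^2 + n*(3*x - 55) + 4*x^2 - 33*x + 8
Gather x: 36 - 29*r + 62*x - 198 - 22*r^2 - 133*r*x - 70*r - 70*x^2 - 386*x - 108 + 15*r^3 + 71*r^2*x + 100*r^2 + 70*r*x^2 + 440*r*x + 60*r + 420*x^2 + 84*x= 15*r^3 + 78*r^2 - 39*r + x^2*(70*r + 350) + x*(71*r^2 + 307*r - 240) - 270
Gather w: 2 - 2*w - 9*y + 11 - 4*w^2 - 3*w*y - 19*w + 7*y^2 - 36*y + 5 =-4*w^2 + w*(-3*y - 21) + 7*y^2 - 45*y + 18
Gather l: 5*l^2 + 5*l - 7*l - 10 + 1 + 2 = 5*l^2 - 2*l - 7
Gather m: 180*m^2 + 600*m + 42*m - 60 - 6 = 180*m^2 + 642*m - 66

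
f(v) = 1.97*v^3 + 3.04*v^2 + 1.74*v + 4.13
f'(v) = 5.91*v^2 + 6.08*v + 1.74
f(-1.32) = 2.60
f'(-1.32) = 4.01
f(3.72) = 154.08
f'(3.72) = 106.14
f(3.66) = 147.81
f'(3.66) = 103.16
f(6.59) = 711.41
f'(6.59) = 298.47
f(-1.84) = -1.05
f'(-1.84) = 10.56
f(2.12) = 40.25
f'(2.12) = 41.19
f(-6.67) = -456.81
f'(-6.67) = 224.12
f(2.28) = 47.25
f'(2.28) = 46.32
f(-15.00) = -5986.72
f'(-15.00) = 1240.29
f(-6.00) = -322.39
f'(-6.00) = 178.02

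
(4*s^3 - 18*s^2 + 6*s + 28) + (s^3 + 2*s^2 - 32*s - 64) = 5*s^3 - 16*s^2 - 26*s - 36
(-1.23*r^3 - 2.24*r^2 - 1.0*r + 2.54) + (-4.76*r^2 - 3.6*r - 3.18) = -1.23*r^3 - 7.0*r^2 - 4.6*r - 0.64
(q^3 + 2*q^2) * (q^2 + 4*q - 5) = q^5 + 6*q^4 + 3*q^3 - 10*q^2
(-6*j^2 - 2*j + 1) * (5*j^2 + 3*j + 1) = -30*j^4 - 28*j^3 - 7*j^2 + j + 1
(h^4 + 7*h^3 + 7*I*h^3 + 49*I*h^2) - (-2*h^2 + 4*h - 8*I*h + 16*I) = h^4 + 7*h^3 + 7*I*h^3 + 2*h^2 + 49*I*h^2 - 4*h + 8*I*h - 16*I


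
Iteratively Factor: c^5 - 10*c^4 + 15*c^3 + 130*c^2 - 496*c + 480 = (c - 5)*(c^4 - 5*c^3 - 10*c^2 + 80*c - 96) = (c - 5)*(c - 2)*(c^3 - 3*c^2 - 16*c + 48) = (c - 5)*(c - 2)*(c + 4)*(c^2 - 7*c + 12) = (c - 5)*(c - 4)*(c - 2)*(c + 4)*(c - 3)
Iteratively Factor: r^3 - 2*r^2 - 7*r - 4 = (r + 1)*(r^2 - 3*r - 4) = (r + 1)^2*(r - 4)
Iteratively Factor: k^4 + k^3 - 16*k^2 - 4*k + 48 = (k - 2)*(k^3 + 3*k^2 - 10*k - 24) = (k - 2)*(k + 4)*(k^2 - k - 6) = (k - 2)*(k + 2)*(k + 4)*(k - 3)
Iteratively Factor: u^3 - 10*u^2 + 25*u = (u)*(u^2 - 10*u + 25) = u*(u - 5)*(u - 5)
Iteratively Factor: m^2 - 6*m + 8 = (m - 2)*(m - 4)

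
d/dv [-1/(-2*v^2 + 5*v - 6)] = (5 - 4*v)/(2*v^2 - 5*v + 6)^2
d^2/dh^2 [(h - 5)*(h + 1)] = 2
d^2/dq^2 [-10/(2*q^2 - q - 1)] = 20*(-4*q^2 + 2*q + (4*q - 1)^2 + 2)/(-2*q^2 + q + 1)^3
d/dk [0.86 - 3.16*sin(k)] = -3.16*cos(k)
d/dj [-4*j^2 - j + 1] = -8*j - 1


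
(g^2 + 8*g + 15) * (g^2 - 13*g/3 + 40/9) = g^4 + 11*g^3/3 - 137*g^2/9 - 265*g/9 + 200/3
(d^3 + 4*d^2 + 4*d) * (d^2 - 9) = d^5 + 4*d^4 - 5*d^3 - 36*d^2 - 36*d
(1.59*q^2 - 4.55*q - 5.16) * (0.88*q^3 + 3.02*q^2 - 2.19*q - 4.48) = 1.3992*q^5 + 0.797800000000001*q^4 - 21.7639*q^3 - 12.7419*q^2 + 31.6844*q + 23.1168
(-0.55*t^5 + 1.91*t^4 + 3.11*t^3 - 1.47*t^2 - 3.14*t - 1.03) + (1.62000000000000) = -0.55*t^5 + 1.91*t^4 + 3.11*t^3 - 1.47*t^2 - 3.14*t + 0.59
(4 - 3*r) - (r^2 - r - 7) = -r^2 - 2*r + 11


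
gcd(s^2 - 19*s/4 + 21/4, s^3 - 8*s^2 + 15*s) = s - 3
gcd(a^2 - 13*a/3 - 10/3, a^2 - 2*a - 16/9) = a + 2/3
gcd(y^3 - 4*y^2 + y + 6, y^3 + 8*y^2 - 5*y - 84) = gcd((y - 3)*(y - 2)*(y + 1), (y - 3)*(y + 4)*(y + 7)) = y - 3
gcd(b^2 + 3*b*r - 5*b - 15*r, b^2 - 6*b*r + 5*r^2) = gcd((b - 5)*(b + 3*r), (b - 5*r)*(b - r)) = 1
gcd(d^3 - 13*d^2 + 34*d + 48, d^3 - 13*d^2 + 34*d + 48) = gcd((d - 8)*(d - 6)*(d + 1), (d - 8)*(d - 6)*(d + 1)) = d^3 - 13*d^2 + 34*d + 48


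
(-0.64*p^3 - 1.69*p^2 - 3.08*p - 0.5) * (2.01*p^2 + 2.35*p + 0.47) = -1.2864*p^5 - 4.9009*p^4 - 10.4631*p^3 - 9.0373*p^2 - 2.6226*p - 0.235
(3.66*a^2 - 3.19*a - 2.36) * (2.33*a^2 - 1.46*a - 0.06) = 8.5278*a^4 - 12.7763*a^3 - 1.061*a^2 + 3.637*a + 0.1416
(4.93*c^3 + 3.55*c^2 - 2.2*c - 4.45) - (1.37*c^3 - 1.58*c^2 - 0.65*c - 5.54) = 3.56*c^3 + 5.13*c^2 - 1.55*c + 1.09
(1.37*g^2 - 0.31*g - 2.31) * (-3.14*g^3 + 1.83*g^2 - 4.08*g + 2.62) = -4.3018*g^5 + 3.4805*g^4 + 1.0965*g^3 + 0.6269*g^2 + 8.6126*g - 6.0522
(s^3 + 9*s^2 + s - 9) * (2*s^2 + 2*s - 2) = 2*s^5 + 20*s^4 + 18*s^3 - 34*s^2 - 20*s + 18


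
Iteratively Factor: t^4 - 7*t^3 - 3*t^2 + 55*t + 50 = (t + 2)*(t^3 - 9*t^2 + 15*t + 25) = (t + 1)*(t + 2)*(t^2 - 10*t + 25) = (t - 5)*(t + 1)*(t + 2)*(t - 5)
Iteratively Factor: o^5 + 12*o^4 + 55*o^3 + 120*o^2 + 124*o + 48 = (o + 3)*(o^4 + 9*o^3 + 28*o^2 + 36*o + 16) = (o + 2)*(o + 3)*(o^3 + 7*o^2 + 14*o + 8) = (o + 2)^2*(o + 3)*(o^2 + 5*o + 4) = (o + 1)*(o + 2)^2*(o + 3)*(o + 4)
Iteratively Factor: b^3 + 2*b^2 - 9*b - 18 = (b - 3)*(b^2 + 5*b + 6) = (b - 3)*(b + 2)*(b + 3)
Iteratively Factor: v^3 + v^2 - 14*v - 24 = (v + 2)*(v^2 - v - 12) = (v + 2)*(v + 3)*(v - 4)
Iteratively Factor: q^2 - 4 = (q - 2)*(q + 2)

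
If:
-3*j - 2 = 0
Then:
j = -2/3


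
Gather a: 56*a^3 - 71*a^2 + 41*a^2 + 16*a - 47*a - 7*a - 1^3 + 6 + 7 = 56*a^3 - 30*a^2 - 38*a + 12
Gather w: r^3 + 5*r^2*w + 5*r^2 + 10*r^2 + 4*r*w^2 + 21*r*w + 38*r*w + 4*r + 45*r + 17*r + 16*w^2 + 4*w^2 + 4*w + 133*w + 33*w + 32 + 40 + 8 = r^3 + 15*r^2 + 66*r + w^2*(4*r + 20) + w*(5*r^2 + 59*r + 170) + 80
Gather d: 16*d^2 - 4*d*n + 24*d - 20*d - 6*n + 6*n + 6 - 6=16*d^2 + d*(4 - 4*n)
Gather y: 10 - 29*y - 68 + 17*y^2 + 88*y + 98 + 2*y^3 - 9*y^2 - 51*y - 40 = 2*y^3 + 8*y^2 + 8*y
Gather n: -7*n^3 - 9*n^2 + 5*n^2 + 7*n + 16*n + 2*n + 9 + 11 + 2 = -7*n^3 - 4*n^2 + 25*n + 22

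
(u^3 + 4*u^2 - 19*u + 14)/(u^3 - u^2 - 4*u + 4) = (u + 7)/(u + 2)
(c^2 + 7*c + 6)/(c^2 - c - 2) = (c + 6)/(c - 2)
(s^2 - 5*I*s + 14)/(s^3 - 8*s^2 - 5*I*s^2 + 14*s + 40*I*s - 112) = 1/(s - 8)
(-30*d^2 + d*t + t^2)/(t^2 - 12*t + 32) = (-30*d^2 + d*t + t^2)/(t^2 - 12*t + 32)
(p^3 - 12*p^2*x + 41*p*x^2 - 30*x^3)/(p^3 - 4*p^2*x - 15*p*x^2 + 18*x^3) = (p - 5*x)/(p + 3*x)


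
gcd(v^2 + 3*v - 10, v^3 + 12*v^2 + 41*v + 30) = v + 5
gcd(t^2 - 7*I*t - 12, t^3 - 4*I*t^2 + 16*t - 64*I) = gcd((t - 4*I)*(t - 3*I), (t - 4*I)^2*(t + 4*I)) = t - 4*I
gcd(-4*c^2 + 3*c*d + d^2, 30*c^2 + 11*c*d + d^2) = 1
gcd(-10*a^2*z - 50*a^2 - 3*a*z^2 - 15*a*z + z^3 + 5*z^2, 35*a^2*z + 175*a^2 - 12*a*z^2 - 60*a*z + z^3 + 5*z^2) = -5*a*z - 25*a + z^2 + 5*z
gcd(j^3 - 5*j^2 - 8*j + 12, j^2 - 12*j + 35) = 1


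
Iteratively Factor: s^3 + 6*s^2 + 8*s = (s + 4)*(s^2 + 2*s) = (s + 2)*(s + 4)*(s)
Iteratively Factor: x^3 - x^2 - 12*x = (x)*(x^2 - x - 12) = x*(x + 3)*(x - 4)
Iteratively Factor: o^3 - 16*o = (o + 4)*(o^2 - 4*o) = o*(o + 4)*(o - 4)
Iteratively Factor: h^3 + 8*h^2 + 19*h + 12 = (h + 1)*(h^2 + 7*h + 12) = (h + 1)*(h + 4)*(h + 3)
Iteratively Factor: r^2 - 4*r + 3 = (r - 1)*(r - 3)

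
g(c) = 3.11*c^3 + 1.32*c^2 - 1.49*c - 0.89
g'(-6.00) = 318.55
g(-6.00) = -616.19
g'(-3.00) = 74.56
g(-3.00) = -68.51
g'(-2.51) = 50.66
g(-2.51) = -38.01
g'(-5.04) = 222.20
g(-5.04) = -358.01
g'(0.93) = 9.03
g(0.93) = 1.37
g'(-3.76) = 120.49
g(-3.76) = -141.95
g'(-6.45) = 369.63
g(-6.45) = -770.89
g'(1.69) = 29.62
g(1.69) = 15.37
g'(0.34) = 0.49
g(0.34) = -1.12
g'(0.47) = 1.81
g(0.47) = -0.98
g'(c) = 9.33*c^2 + 2.64*c - 1.49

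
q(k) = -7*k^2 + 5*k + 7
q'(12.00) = -163.00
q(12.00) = -941.00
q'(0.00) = 5.00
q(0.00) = 7.00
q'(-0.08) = 6.12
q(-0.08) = 6.56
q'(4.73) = -61.22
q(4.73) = -125.96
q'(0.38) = -0.32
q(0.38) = 7.89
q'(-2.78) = 43.92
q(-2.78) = -61.00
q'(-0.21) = 7.94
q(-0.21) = 5.64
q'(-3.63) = 55.82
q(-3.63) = -103.39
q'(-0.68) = 14.52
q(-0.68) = 0.36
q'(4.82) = -62.48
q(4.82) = -131.53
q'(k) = 5 - 14*k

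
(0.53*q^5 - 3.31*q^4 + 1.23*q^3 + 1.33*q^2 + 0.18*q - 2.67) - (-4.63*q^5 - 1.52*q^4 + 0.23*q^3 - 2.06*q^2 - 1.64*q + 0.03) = 5.16*q^5 - 1.79*q^4 + 1.0*q^3 + 3.39*q^2 + 1.82*q - 2.7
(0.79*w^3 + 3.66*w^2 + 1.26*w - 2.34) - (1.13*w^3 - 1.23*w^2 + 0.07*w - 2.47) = -0.34*w^3 + 4.89*w^2 + 1.19*w + 0.13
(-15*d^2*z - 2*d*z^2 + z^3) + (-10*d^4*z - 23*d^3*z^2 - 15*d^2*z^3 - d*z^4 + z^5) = -10*d^4*z - 23*d^3*z^2 - 15*d^2*z^3 - 15*d^2*z - d*z^4 - 2*d*z^2 + z^5 + z^3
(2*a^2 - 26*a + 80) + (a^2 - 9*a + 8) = 3*a^2 - 35*a + 88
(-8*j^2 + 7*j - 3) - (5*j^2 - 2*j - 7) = -13*j^2 + 9*j + 4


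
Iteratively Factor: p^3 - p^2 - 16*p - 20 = (p + 2)*(p^2 - 3*p - 10) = (p + 2)^2*(p - 5)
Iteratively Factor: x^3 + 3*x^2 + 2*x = (x)*(x^2 + 3*x + 2) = x*(x + 2)*(x + 1)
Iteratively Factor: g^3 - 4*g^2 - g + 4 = (g - 1)*(g^2 - 3*g - 4) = (g - 1)*(g + 1)*(g - 4)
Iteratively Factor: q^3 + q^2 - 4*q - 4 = (q + 2)*(q^2 - q - 2) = (q - 2)*(q + 2)*(q + 1)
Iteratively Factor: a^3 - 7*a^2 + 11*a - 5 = (a - 1)*(a^2 - 6*a + 5) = (a - 1)^2*(a - 5)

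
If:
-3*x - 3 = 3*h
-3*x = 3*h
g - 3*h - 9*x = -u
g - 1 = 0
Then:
No Solution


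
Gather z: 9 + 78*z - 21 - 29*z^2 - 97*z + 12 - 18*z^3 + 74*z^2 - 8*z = -18*z^3 + 45*z^2 - 27*z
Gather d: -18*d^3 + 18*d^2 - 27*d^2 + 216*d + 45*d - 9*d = -18*d^3 - 9*d^2 + 252*d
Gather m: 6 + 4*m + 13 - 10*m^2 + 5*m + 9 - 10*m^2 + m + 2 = -20*m^2 + 10*m + 30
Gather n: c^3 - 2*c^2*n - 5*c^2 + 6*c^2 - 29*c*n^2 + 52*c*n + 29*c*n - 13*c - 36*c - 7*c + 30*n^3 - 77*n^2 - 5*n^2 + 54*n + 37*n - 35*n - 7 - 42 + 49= c^3 + c^2 - 56*c + 30*n^3 + n^2*(-29*c - 82) + n*(-2*c^2 + 81*c + 56)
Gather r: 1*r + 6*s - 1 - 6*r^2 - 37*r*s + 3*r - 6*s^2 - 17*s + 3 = -6*r^2 + r*(4 - 37*s) - 6*s^2 - 11*s + 2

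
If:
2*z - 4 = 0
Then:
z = 2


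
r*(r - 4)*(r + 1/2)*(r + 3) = r^4 - r^3/2 - 25*r^2/2 - 6*r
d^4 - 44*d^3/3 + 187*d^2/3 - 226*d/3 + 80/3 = (d - 8)*(d - 5)*(d - 1)*(d - 2/3)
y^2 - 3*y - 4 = (y - 4)*(y + 1)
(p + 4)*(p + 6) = p^2 + 10*p + 24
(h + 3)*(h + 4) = h^2 + 7*h + 12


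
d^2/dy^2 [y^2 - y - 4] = 2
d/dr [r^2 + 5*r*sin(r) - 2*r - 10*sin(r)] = 5*r*cos(r) + 2*r + 5*sin(r) - 10*cos(r) - 2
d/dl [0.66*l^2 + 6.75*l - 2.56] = 1.32*l + 6.75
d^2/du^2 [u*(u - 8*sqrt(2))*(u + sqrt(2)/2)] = 6*u - 15*sqrt(2)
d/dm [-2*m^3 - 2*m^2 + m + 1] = -6*m^2 - 4*m + 1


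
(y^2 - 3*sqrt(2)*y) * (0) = 0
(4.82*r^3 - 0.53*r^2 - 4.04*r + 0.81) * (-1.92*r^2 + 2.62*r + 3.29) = -9.2544*r^5 + 13.646*r^4 + 22.226*r^3 - 13.8837*r^2 - 11.1694*r + 2.6649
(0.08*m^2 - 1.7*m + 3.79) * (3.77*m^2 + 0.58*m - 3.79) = 0.3016*m^4 - 6.3626*m^3 + 12.9991*m^2 + 8.6412*m - 14.3641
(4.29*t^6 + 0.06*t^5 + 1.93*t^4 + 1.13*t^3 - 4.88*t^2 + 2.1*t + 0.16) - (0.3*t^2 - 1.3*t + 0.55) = 4.29*t^6 + 0.06*t^5 + 1.93*t^4 + 1.13*t^3 - 5.18*t^2 + 3.4*t - 0.39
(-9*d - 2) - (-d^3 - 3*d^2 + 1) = d^3 + 3*d^2 - 9*d - 3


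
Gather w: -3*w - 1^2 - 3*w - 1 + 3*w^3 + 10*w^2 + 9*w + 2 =3*w^3 + 10*w^2 + 3*w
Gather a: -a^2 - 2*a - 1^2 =-a^2 - 2*a - 1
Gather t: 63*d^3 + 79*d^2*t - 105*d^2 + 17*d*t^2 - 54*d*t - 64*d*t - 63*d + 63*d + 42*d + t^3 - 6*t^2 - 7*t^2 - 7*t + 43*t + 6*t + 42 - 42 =63*d^3 - 105*d^2 + 42*d + t^3 + t^2*(17*d - 13) + t*(79*d^2 - 118*d + 42)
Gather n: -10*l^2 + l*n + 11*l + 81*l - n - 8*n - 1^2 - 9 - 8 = -10*l^2 + 92*l + n*(l - 9) - 18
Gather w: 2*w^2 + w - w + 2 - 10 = 2*w^2 - 8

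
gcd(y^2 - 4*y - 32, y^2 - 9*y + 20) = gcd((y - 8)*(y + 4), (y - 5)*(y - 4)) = 1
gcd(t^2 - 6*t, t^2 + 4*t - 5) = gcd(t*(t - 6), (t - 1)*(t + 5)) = 1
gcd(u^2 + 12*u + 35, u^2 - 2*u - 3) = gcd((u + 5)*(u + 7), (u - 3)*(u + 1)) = 1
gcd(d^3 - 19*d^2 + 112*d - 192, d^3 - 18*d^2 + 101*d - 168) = d^2 - 11*d + 24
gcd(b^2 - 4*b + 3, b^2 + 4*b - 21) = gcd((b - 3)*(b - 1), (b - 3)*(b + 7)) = b - 3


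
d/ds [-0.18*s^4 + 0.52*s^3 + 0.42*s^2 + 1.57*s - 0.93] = -0.72*s^3 + 1.56*s^2 + 0.84*s + 1.57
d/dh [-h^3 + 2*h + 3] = 2 - 3*h^2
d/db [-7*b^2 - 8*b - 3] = -14*b - 8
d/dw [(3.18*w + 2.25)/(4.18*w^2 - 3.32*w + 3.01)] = (-13.2924*w^2 - 18.81*w + 17.0418)/(17.4724*w^4 - 27.7552*w^3 + 36.186*w^2 - 19.9864*w + 9.0601)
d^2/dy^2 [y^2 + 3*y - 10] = 2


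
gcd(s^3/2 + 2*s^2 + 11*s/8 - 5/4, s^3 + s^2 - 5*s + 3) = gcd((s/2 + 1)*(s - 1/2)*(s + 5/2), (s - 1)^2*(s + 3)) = 1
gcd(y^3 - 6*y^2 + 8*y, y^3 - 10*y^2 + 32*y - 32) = y^2 - 6*y + 8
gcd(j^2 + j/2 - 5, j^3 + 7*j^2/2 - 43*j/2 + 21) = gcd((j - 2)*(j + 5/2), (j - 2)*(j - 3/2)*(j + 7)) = j - 2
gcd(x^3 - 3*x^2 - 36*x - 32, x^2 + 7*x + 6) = x + 1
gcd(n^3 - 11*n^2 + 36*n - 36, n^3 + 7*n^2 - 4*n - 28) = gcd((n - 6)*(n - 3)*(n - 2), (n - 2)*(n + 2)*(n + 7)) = n - 2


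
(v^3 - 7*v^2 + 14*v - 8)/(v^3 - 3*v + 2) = (v^2 - 6*v + 8)/(v^2 + v - 2)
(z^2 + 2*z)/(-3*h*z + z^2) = (z + 2)/(-3*h + z)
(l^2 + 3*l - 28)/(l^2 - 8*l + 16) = (l + 7)/(l - 4)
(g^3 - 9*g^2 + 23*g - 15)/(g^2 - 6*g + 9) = (g^2 - 6*g + 5)/(g - 3)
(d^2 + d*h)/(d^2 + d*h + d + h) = d/(d + 1)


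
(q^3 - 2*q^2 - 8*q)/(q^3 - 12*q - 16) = q/(q + 2)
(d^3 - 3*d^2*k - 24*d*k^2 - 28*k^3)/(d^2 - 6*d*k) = (d^3 - 3*d^2*k - 24*d*k^2 - 28*k^3)/(d*(d - 6*k))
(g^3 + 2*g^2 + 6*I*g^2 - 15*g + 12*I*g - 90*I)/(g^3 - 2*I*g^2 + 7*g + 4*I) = (g^3 + g^2*(2 + 6*I) + g*(-15 + 12*I) - 90*I)/(g^3 - 2*I*g^2 + 7*g + 4*I)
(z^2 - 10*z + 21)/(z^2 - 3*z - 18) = (-z^2 + 10*z - 21)/(-z^2 + 3*z + 18)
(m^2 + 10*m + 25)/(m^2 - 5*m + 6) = (m^2 + 10*m + 25)/(m^2 - 5*m + 6)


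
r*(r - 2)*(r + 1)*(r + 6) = r^4 + 5*r^3 - 8*r^2 - 12*r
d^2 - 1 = (d - 1)*(d + 1)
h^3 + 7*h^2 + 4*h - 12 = (h - 1)*(h + 2)*(h + 6)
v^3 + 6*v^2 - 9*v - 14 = (v - 2)*(v + 1)*(v + 7)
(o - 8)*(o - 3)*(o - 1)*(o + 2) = o^4 - 10*o^3 + 11*o^2 + 46*o - 48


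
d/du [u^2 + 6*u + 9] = 2*u + 6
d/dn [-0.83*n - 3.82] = -0.830000000000000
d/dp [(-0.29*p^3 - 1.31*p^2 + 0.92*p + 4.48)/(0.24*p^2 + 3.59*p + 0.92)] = (-0.0696*p^4 - 2.0822*p^3 - 5.7241*p^2 - 4.5608*p - 15.2368)/(0.0576*p^4 + 1.7232*p^3 + 13.3297*p^2 + 6.6056*p + 0.8464)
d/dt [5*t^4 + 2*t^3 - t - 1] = 20*t^3 + 6*t^2 - 1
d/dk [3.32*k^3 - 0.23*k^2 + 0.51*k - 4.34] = 9.96*k^2 - 0.46*k + 0.51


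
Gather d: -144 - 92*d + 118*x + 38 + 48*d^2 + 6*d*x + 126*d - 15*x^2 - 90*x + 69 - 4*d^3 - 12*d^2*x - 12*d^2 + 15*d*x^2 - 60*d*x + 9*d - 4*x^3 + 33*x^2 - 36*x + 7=-4*d^3 + d^2*(36 - 12*x) + d*(15*x^2 - 54*x + 43) - 4*x^3 + 18*x^2 - 8*x - 30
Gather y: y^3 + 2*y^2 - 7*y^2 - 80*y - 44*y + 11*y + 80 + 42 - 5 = y^3 - 5*y^2 - 113*y + 117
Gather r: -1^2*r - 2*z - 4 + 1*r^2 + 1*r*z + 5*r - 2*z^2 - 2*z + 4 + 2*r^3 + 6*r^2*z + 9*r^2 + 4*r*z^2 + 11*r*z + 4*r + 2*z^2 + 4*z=2*r^3 + r^2*(6*z + 10) + r*(4*z^2 + 12*z + 8)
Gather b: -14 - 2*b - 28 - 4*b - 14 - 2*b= -8*b - 56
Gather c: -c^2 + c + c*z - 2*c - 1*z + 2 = -c^2 + c*(z - 1) - z + 2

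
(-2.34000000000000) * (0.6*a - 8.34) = 19.5156 - 1.404*a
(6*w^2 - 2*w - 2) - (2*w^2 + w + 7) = 4*w^2 - 3*w - 9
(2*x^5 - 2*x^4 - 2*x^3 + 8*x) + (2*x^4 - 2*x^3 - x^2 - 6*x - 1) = 2*x^5 - 4*x^3 - x^2 + 2*x - 1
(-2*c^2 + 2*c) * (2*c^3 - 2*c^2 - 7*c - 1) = -4*c^5 + 8*c^4 + 10*c^3 - 12*c^2 - 2*c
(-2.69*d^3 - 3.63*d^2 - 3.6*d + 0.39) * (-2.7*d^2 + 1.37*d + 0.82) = 7.263*d^5 + 6.1157*d^4 + 2.5411*d^3 - 8.9616*d^2 - 2.4177*d + 0.3198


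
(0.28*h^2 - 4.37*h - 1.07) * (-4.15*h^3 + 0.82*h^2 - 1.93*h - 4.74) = -1.162*h^5 + 18.3651*h^4 + 0.316700000000001*h^3 + 6.2295*h^2 + 22.7789*h + 5.0718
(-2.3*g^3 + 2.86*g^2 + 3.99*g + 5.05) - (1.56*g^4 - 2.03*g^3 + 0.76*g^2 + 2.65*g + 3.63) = -1.56*g^4 - 0.27*g^3 + 2.1*g^2 + 1.34*g + 1.42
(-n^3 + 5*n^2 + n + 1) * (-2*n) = 2*n^4 - 10*n^3 - 2*n^2 - 2*n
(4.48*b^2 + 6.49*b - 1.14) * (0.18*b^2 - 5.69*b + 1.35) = 0.8064*b^4 - 24.323*b^3 - 31.0853*b^2 + 15.2481*b - 1.539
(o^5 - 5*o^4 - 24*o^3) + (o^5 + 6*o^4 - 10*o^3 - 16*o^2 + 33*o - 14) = 2*o^5 + o^4 - 34*o^3 - 16*o^2 + 33*o - 14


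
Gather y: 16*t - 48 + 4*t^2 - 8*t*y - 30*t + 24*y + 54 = 4*t^2 - 14*t + y*(24 - 8*t) + 6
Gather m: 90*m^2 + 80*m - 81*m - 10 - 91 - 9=90*m^2 - m - 110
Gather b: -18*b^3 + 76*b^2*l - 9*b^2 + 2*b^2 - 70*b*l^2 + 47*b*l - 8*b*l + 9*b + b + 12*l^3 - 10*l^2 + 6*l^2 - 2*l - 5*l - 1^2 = -18*b^3 + b^2*(76*l - 7) + b*(-70*l^2 + 39*l + 10) + 12*l^3 - 4*l^2 - 7*l - 1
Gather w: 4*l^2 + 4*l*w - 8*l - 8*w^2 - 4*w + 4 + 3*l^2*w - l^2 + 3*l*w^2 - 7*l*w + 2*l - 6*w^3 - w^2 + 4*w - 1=3*l^2 - 6*l - 6*w^3 + w^2*(3*l - 9) + w*(3*l^2 - 3*l) + 3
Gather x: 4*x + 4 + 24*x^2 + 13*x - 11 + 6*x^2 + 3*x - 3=30*x^2 + 20*x - 10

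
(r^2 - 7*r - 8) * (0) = 0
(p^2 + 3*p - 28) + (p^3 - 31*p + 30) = p^3 + p^2 - 28*p + 2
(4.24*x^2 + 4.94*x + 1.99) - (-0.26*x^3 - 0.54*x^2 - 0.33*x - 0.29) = 0.26*x^3 + 4.78*x^2 + 5.27*x + 2.28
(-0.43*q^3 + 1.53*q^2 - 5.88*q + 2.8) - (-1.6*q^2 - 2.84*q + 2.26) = -0.43*q^3 + 3.13*q^2 - 3.04*q + 0.54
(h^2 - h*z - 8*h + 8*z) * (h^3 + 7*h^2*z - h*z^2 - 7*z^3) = h^5 + 6*h^4*z - 8*h^4 - 8*h^3*z^2 - 48*h^3*z - 6*h^2*z^3 + 64*h^2*z^2 + 7*h*z^4 + 48*h*z^3 - 56*z^4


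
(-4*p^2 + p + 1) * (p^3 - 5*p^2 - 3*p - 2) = -4*p^5 + 21*p^4 + 8*p^3 - 5*p - 2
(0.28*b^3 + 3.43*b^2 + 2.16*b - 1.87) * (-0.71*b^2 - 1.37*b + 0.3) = -0.1988*b^5 - 2.8189*b^4 - 6.1487*b^3 - 0.6025*b^2 + 3.2099*b - 0.561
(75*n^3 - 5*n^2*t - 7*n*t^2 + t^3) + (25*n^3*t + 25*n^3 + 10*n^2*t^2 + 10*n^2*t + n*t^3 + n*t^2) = 25*n^3*t + 100*n^3 + 10*n^2*t^2 + 5*n^2*t + n*t^3 - 6*n*t^2 + t^3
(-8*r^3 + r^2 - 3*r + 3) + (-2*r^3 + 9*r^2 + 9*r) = -10*r^3 + 10*r^2 + 6*r + 3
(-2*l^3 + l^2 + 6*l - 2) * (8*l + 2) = -16*l^4 + 4*l^3 + 50*l^2 - 4*l - 4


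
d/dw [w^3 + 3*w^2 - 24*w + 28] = 3*w^2 + 6*w - 24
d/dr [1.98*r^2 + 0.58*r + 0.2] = 3.96*r + 0.58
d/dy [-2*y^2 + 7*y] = 7 - 4*y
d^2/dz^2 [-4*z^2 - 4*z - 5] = -8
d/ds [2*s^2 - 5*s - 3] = 4*s - 5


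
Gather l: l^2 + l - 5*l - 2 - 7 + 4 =l^2 - 4*l - 5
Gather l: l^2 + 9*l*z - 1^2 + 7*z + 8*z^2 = l^2 + 9*l*z + 8*z^2 + 7*z - 1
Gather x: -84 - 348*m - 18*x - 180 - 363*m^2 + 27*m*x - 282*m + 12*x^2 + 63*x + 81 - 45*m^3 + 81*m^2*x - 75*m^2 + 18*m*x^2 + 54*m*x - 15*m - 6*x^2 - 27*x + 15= -45*m^3 - 438*m^2 - 645*m + x^2*(18*m + 6) + x*(81*m^2 + 81*m + 18) - 168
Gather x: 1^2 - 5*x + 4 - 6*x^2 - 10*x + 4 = -6*x^2 - 15*x + 9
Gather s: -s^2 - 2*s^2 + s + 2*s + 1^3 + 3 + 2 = -3*s^2 + 3*s + 6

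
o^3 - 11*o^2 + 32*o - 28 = (o - 7)*(o - 2)^2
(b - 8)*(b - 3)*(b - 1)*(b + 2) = b^4 - 10*b^3 + 11*b^2 + 46*b - 48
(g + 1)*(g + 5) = g^2 + 6*g + 5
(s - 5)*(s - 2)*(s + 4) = s^3 - 3*s^2 - 18*s + 40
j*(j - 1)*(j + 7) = j^3 + 6*j^2 - 7*j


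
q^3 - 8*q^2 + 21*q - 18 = (q - 3)^2*(q - 2)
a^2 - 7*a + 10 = (a - 5)*(a - 2)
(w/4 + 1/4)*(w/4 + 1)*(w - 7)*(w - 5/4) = w^4/16 - 13*w^3/64 - 57*w^2/32 + 43*w/64 + 35/16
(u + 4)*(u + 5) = u^2 + 9*u + 20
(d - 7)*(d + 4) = d^2 - 3*d - 28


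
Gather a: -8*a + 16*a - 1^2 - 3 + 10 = 8*a + 6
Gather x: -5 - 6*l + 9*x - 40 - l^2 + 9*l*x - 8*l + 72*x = -l^2 - 14*l + x*(9*l + 81) - 45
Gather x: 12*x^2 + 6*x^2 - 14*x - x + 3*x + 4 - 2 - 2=18*x^2 - 12*x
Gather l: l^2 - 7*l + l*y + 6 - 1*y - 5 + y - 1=l^2 + l*(y - 7)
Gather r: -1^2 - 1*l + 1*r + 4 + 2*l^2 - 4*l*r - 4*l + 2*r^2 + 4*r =2*l^2 - 5*l + 2*r^2 + r*(5 - 4*l) + 3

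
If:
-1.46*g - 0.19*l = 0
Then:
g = -0.13013698630137*l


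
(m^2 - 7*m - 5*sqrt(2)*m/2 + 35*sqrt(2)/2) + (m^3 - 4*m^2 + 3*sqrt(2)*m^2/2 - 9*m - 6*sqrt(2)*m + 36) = m^3 - 3*m^2 + 3*sqrt(2)*m^2/2 - 16*m - 17*sqrt(2)*m/2 + 35*sqrt(2)/2 + 36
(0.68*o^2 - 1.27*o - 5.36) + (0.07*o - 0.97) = 0.68*o^2 - 1.2*o - 6.33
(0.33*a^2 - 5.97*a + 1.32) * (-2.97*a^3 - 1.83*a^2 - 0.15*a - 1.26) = -0.9801*a^5 + 17.127*a^4 + 6.9552*a^3 - 1.9359*a^2 + 7.3242*a - 1.6632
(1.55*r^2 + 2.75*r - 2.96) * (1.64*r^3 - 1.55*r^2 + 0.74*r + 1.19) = 2.542*r^5 + 2.1075*r^4 - 7.9699*r^3 + 8.4675*r^2 + 1.0821*r - 3.5224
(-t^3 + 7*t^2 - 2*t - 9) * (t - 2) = -t^4 + 9*t^3 - 16*t^2 - 5*t + 18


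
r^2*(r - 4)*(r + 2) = r^4 - 2*r^3 - 8*r^2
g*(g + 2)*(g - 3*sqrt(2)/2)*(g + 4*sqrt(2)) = g^4 + 2*g^3 + 5*sqrt(2)*g^3/2 - 12*g^2 + 5*sqrt(2)*g^2 - 24*g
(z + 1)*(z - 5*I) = z^2 + z - 5*I*z - 5*I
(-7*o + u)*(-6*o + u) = 42*o^2 - 13*o*u + u^2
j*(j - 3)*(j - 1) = j^3 - 4*j^2 + 3*j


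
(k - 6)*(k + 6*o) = k^2 + 6*k*o - 6*k - 36*o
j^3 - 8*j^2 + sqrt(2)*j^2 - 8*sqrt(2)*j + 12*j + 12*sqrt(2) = (j - 6)*(j - 2)*(j + sqrt(2))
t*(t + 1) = t^2 + t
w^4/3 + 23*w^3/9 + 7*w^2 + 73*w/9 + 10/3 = (w/3 + 1)*(w + 1)*(w + 5/3)*(w + 2)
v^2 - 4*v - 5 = (v - 5)*(v + 1)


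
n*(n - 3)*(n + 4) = n^3 + n^2 - 12*n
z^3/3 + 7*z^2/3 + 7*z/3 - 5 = (z/3 + 1)*(z - 1)*(z + 5)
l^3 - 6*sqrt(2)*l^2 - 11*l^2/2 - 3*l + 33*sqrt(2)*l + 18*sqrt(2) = (l - 6)*(l + 1/2)*(l - 6*sqrt(2))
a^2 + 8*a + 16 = (a + 4)^2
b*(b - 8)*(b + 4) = b^3 - 4*b^2 - 32*b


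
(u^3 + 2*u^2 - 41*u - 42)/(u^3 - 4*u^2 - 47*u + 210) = (u + 1)/(u - 5)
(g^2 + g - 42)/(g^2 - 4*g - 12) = (g + 7)/(g + 2)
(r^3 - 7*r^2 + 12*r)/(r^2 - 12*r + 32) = r*(r - 3)/(r - 8)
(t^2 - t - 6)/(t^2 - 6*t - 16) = (t - 3)/(t - 8)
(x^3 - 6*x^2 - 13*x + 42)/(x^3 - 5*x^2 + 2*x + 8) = (x^2 - 4*x - 21)/(x^2 - 3*x - 4)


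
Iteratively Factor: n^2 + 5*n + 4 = (n + 4)*(n + 1)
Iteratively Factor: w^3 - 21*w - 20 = (w - 5)*(w^2 + 5*w + 4) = (w - 5)*(w + 4)*(w + 1)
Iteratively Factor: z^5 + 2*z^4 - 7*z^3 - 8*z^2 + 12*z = (z + 3)*(z^4 - z^3 - 4*z^2 + 4*z) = (z - 1)*(z + 3)*(z^3 - 4*z) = z*(z - 1)*(z + 3)*(z^2 - 4) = z*(z - 2)*(z - 1)*(z + 3)*(z + 2)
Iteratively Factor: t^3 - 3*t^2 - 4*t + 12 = (t - 2)*(t^2 - t - 6) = (t - 3)*(t - 2)*(t + 2)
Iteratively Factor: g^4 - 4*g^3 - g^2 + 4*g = (g - 1)*(g^3 - 3*g^2 - 4*g) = (g - 1)*(g + 1)*(g^2 - 4*g) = g*(g - 1)*(g + 1)*(g - 4)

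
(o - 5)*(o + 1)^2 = o^3 - 3*o^2 - 9*o - 5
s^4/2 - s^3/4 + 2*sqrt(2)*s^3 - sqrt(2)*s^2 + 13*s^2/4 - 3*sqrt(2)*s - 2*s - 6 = (s/2 + sqrt(2))*(s - 3/2)*(s + 1)*(s + 2*sqrt(2))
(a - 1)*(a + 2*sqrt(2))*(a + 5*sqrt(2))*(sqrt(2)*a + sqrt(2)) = sqrt(2)*a^4 + 14*a^3 + 19*sqrt(2)*a^2 - 14*a - 20*sqrt(2)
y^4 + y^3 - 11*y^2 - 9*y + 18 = (y - 3)*(y - 1)*(y + 2)*(y + 3)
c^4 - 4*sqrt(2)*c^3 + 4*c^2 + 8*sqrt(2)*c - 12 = (c - 3*sqrt(2))*(c - sqrt(2))^2*(c + sqrt(2))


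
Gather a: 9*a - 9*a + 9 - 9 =0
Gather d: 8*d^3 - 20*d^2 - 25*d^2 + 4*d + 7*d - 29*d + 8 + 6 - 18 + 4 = 8*d^3 - 45*d^2 - 18*d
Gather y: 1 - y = 1 - y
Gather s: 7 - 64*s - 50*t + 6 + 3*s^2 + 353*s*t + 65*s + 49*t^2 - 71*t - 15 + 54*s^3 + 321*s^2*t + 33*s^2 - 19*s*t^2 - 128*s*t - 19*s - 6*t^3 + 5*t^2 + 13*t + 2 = 54*s^3 + s^2*(321*t + 36) + s*(-19*t^2 + 225*t - 18) - 6*t^3 + 54*t^2 - 108*t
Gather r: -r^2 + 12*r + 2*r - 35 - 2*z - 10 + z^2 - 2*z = -r^2 + 14*r + z^2 - 4*z - 45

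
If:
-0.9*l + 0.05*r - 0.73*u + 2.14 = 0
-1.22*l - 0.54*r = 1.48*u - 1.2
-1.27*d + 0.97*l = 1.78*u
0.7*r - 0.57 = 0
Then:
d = 10.90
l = 6.05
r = 0.81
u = -4.48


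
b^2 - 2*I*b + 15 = (b - 5*I)*(b + 3*I)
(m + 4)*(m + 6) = m^2 + 10*m + 24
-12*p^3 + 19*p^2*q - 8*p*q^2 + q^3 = (-4*p + q)*(-3*p + q)*(-p + q)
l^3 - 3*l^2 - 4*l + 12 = (l - 3)*(l - 2)*(l + 2)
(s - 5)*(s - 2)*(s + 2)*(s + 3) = s^4 - 2*s^3 - 19*s^2 + 8*s + 60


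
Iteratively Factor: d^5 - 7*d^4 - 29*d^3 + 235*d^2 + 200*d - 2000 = (d - 5)*(d^4 - 2*d^3 - 39*d^2 + 40*d + 400) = (d - 5)*(d + 4)*(d^3 - 6*d^2 - 15*d + 100) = (d - 5)^2*(d + 4)*(d^2 - d - 20) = (d - 5)^3*(d + 4)*(d + 4)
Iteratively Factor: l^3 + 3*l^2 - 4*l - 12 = (l + 3)*(l^2 - 4) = (l - 2)*(l + 3)*(l + 2)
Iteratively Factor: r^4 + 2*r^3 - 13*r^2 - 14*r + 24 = (r - 3)*(r^3 + 5*r^2 + 2*r - 8) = (r - 3)*(r - 1)*(r^2 + 6*r + 8) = (r - 3)*(r - 1)*(r + 4)*(r + 2)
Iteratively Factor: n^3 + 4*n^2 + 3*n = (n)*(n^2 + 4*n + 3) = n*(n + 1)*(n + 3)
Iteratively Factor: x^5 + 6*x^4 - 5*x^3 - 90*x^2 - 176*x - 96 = (x + 4)*(x^4 + 2*x^3 - 13*x^2 - 38*x - 24) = (x - 4)*(x + 4)*(x^3 + 6*x^2 + 11*x + 6) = (x - 4)*(x + 2)*(x + 4)*(x^2 + 4*x + 3) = (x - 4)*(x + 1)*(x + 2)*(x + 4)*(x + 3)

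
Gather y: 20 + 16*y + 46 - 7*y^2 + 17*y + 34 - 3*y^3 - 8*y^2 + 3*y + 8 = -3*y^3 - 15*y^2 + 36*y + 108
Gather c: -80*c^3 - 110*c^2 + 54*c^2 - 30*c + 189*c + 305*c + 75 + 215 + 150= -80*c^3 - 56*c^2 + 464*c + 440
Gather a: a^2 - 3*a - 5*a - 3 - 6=a^2 - 8*a - 9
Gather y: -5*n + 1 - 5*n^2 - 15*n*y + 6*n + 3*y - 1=-5*n^2 + n + y*(3 - 15*n)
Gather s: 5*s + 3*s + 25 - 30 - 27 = 8*s - 32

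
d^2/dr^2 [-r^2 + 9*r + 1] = -2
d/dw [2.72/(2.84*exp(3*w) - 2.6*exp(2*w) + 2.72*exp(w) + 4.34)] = (-23.1744*exp(2*w) + 14.144*exp(w) - 7.3984)*exp(w)/(2.84*exp(3*w) - 2.6*exp(2*w) + 2.72*exp(w) + 4.34)^2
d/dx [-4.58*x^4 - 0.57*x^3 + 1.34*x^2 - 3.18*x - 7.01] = -18.32*x^3 - 1.71*x^2 + 2.68*x - 3.18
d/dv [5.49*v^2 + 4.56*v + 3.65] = 10.98*v + 4.56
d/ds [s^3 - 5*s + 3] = 3*s^2 - 5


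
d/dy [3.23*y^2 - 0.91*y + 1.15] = 6.46*y - 0.91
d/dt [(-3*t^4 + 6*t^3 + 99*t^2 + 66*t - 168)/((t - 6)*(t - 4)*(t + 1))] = 3*(-t^6 + 18*t^5 - 93*t^4 - 84*t^3 + 972*t^2 + 576*t + 1312)/(t^6 - 18*t^5 + 109*t^4 - 204*t^3 - 236*t^2 + 672*t + 576)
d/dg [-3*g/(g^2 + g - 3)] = 3*(g^2 + 3)/(g^4 + 2*g^3 - 5*g^2 - 6*g + 9)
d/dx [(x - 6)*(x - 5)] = 2*x - 11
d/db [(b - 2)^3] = 3*(b - 2)^2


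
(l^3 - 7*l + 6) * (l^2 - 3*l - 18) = l^5 - 3*l^4 - 25*l^3 + 27*l^2 + 108*l - 108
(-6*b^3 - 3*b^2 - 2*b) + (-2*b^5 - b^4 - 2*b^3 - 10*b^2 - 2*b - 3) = -2*b^5 - b^4 - 8*b^3 - 13*b^2 - 4*b - 3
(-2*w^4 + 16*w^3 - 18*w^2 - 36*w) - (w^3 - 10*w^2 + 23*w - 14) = -2*w^4 + 15*w^3 - 8*w^2 - 59*w + 14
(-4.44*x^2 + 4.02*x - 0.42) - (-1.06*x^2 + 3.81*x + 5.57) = -3.38*x^2 + 0.21*x - 5.99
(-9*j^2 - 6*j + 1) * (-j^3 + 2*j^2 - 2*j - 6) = 9*j^5 - 12*j^4 + 5*j^3 + 68*j^2 + 34*j - 6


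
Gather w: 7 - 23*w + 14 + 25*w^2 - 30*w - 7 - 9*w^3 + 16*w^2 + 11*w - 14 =-9*w^3 + 41*w^2 - 42*w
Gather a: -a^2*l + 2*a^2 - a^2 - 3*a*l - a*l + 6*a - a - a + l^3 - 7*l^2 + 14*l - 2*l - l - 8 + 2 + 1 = a^2*(1 - l) + a*(4 - 4*l) + l^3 - 7*l^2 + 11*l - 5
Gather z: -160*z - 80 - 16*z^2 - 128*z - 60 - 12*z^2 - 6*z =-28*z^2 - 294*z - 140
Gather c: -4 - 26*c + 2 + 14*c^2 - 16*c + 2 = 14*c^2 - 42*c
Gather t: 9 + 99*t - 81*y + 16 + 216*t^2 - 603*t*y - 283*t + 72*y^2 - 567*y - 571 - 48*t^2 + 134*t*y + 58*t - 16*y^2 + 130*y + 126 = 168*t^2 + t*(-469*y - 126) + 56*y^2 - 518*y - 420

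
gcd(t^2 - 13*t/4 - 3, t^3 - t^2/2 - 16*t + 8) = t - 4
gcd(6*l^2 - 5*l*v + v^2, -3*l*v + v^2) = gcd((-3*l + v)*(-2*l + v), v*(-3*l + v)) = -3*l + v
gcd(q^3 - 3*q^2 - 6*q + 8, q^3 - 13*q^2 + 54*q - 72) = q - 4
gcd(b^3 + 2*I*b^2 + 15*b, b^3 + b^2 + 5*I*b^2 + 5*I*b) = b^2 + 5*I*b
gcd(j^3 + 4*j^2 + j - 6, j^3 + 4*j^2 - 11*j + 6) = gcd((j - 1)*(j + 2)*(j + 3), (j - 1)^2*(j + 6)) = j - 1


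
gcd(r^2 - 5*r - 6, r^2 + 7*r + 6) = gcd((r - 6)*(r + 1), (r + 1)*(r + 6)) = r + 1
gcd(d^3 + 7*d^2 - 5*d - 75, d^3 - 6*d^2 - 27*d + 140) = d + 5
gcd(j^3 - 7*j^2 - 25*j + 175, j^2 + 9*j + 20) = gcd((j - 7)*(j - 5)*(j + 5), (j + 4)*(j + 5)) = j + 5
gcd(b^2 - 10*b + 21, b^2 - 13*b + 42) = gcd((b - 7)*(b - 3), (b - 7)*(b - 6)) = b - 7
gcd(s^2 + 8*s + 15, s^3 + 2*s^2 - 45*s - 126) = s + 3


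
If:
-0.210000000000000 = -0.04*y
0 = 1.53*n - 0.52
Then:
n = 0.34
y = 5.25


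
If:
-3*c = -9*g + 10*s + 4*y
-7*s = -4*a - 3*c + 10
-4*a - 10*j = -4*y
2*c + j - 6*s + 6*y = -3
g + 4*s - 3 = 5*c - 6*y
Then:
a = 479*y/439 + 1360/439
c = 3415*y/878 - 889/1756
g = 3763*y/878 - 53/1756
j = -16*y/439 - 544/439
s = 2011*y/878 + 219/1756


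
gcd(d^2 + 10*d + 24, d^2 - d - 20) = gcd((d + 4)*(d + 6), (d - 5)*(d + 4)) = d + 4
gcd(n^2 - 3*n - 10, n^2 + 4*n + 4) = n + 2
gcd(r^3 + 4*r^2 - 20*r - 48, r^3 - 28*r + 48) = r^2 + 2*r - 24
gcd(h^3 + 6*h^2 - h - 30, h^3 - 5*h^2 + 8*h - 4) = h - 2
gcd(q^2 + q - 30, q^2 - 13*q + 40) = q - 5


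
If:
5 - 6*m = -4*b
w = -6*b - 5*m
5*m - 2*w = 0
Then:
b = -25/44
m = 5/11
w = 25/22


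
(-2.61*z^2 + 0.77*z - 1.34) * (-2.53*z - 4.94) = 6.6033*z^3 + 10.9453*z^2 - 0.4136*z + 6.6196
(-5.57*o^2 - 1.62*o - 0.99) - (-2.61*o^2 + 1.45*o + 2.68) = -2.96*o^2 - 3.07*o - 3.67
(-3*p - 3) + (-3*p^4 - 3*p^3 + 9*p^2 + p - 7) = -3*p^4 - 3*p^3 + 9*p^2 - 2*p - 10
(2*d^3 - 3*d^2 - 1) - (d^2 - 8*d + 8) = 2*d^3 - 4*d^2 + 8*d - 9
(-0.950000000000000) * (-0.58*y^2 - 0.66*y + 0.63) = 0.551*y^2 + 0.627*y - 0.5985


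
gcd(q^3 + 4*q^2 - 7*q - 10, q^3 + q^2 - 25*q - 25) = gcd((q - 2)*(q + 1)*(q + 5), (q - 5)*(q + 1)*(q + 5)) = q^2 + 6*q + 5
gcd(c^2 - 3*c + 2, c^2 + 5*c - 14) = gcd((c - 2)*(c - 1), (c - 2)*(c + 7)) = c - 2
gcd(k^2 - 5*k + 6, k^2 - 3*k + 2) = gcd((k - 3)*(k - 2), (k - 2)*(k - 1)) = k - 2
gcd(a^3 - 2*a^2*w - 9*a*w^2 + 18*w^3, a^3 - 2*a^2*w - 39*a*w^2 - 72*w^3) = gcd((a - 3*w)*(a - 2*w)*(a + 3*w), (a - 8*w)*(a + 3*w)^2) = a + 3*w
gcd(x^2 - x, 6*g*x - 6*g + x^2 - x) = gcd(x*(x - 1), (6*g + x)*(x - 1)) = x - 1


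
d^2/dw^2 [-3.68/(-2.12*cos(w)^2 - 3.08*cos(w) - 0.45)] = (-66.157568*(1 - cos(w)^2)^2 - 72.086784*cos(w)^3 - 53.945856*cos(w)^2 + 149.274048*cos(w) + 128.956032)/(2.12*cos(w)^2 + 3.08*cos(w) + 0.45)^3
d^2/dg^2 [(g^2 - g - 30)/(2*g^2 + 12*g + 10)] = -7/(g^3 + 3*g^2 + 3*g + 1)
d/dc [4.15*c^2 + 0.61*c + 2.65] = 8.3*c + 0.61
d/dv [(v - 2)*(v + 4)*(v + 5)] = 3*v^2 + 14*v + 2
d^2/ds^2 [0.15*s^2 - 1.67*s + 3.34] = 0.300000000000000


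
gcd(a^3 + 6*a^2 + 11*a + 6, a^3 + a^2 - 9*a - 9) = a^2 + 4*a + 3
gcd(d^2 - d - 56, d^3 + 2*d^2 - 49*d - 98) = d + 7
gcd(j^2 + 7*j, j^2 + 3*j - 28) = j + 7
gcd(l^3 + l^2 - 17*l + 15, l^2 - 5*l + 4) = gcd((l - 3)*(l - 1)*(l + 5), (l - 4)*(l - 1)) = l - 1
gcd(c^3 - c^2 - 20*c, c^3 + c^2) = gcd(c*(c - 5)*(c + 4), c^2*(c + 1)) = c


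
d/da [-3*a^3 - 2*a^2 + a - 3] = -9*a^2 - 4*a + 1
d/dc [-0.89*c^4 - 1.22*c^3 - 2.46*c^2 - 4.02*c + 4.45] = -3.56*c^3 - 3.66*c^2 - 4.92*c - 4.02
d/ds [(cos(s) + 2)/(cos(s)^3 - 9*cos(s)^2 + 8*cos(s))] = (-69*cos(s) - 3*cos(2*s) + cos(3*s) + 29)*sin(s)/(2*(cos(s) - 8)^2*(cos(s) - 1)^2*cos(s)^2)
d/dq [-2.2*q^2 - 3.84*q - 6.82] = -4.4*q - 3.84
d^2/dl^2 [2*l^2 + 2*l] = 4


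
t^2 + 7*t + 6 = (t + 1)*(t + 6)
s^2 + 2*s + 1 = (s + 1)^2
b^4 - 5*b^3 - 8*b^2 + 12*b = b*(b - 6)*(b - 1)*(b + 2)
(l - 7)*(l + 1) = l^2 - 6*l - 7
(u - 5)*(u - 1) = u^2 - 6*u + 5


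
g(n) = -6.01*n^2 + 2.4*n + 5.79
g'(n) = 2.4 - 12.02*n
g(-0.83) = -0.34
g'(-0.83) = 12.38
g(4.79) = -120.61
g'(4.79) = -55.18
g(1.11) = 1.05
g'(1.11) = -10.94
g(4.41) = -100.51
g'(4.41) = -50.61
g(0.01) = 5.81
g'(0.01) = 2.28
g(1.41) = -2.77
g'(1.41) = -14.55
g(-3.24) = -65.08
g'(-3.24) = 41.34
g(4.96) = -130.16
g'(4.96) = -57.22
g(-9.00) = -502.62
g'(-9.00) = 110.58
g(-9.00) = -502.62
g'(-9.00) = 110.58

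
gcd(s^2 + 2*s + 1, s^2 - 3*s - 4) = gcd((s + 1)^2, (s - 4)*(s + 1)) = s + 1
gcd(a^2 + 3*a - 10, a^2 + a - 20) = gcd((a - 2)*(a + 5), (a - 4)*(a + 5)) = a + 5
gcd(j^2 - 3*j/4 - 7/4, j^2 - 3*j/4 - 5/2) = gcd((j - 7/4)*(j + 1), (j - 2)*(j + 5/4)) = 1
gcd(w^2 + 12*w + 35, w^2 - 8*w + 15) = 1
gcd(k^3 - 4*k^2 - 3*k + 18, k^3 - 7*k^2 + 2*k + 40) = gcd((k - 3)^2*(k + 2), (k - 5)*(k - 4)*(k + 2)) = k + 2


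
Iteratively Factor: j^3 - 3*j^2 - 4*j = (j)*(j^2 - 3*j - 4) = j*(j - 4)*(j + 1)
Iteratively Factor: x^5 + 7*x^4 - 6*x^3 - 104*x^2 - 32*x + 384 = (x + 4)*(x^4 + 3*x^3 - 18*x^2 - 32*x + 96) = (x + 4)^2*(x^3 - x^2 - 14*x + 24) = (x - 2)*(x + 4)^2*(x^2 + x - 12) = (x - 2)*(x + 4)^3*(x - 3)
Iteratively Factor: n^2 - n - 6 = (n - 3)*(n + 2)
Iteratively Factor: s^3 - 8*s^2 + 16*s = (s)*(s^2 - 8*s + 16) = s*(s - 4)*(s - 4)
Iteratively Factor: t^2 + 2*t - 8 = (t + 4)*(t - 2)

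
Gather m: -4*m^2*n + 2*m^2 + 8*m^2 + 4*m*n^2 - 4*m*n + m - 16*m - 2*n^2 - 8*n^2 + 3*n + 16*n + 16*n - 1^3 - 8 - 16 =m^2*(10 - 4*n) + m*(4*n^2 - 4*n - 15) - 10*n^2 + 35*n - 25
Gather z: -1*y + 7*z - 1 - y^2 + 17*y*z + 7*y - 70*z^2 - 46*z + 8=-y^2 + 6*y - 70*z^2 + z*(17*y - 39) + 7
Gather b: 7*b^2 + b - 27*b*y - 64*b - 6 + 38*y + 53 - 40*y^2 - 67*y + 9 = 7*b^2 + b*(-27*y - 63) - 40*y^2 - 29*y + 56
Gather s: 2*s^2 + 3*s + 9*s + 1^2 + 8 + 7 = 2*s^2 + 12*s + 16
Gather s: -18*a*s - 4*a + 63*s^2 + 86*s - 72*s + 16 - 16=-4*a + 63*s^2 + s*(14 - 18*a)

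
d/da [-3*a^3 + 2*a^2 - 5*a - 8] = -9*a^2 + 4*a - 5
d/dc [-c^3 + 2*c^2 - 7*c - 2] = -3*c^2 + 4*c - 7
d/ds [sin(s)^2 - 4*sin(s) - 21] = 2*(sin(s) - 2)*cos(s)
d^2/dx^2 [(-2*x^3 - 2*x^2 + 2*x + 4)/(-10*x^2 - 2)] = 2*(-30*x^3 - 165*x^2 + 18*x + 11)/(125*x^6 + 75*x^4 + 15*x^2 + 1)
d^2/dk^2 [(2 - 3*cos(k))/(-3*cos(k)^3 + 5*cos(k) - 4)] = ((6*cos(k) - 4)*(9*cos(k)^2 - 5)^2*sin(k)^2 - 3*(3*cos(k)^3 - 5*cos(k) + 4)^2*cos(k) + (3*cos(k)^3 - 5*cos(k) + 4)*(135*(1 - cos(2*k))^2 + 22*cos(k) + 234*cos(2*k) - 54*cos(3*k) - 186)/4)/(3*cos(k)^3 - 5*cos(k) + 4)^3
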